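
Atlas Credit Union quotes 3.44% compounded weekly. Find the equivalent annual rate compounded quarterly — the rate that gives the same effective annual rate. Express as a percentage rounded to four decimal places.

EAR = (1 + 0.0344/52)^52 − 1 = 0.034987.
Solve (1 + r/4)^4 = 1.034987: r/4 = 1.034987^(1/4) − 1 = 0.008634, so r = 0.034537 = 3.4537%.

3.4537%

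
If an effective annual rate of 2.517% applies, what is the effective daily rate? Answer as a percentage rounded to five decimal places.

The per-day rate i satisfies (1 + i)^365 = 1 + 0.02517.
i = 1.02517^(1/365) − 1 = 0.0000681 = 0.00681%.

0.00681%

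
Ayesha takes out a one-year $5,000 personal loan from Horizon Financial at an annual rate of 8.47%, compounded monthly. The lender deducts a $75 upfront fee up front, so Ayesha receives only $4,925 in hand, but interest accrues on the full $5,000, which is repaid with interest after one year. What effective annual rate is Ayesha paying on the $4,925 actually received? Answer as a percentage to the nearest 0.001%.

Amount owed after one year: 5,000 × (1 + 0.0847/12)^12 = 5,000 × 1.088067 = $5,440.33.
Effective rate on net proceeds: 5,440.33 / 4,925 − 1 = 0.104636 = 10.464%.

10.464%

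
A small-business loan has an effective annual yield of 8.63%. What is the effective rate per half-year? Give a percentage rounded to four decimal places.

4.2257%

The per-half-year rate i satisfies (1 + i)^2 = 1 + 0.0863.
i = 1.0863^(1/2) − 1 = 0.0422572 = 4.2257%.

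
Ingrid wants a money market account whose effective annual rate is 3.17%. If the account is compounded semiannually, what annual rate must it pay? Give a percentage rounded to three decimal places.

(1 + r/2)^2 − 1 = 0.0317, so 1 + r/2 = 1.0317^(1/2).
r/2 = 0.015726, so r = 0.031453 = 3.145%.

3.145%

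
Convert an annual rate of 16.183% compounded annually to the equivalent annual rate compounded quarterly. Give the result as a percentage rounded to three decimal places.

15.284%

Compounded annually, EAR = nominal = 0.161830.
Solve (1 + r/4)^4 = 1.161830: r/4 = 1.161830^(1/4) − 1 = 0.038211, so r = 0.152844 = 15.284%.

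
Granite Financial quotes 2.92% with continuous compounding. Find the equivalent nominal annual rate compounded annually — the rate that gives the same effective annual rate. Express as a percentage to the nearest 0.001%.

2.963%

EAR under continuous compounding: e^0.0292 − 1 = 0.029630.
Compounded annually, the equivalent nominal rate is the EAR itself: 2.963%.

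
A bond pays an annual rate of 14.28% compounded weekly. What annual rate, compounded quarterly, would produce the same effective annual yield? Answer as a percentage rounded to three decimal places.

14.518%

EAR = (1 + 0.1428/52)^52 − 1 = 0.153273.
Solve (1 + r/4)^4 = 1.153273: r/4 = 1.153273^(1/4) − 1 = 0.036294, so r = 0.145177 = 14.518%.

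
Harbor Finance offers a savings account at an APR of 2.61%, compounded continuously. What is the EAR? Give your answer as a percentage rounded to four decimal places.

2.6444%

With continuous compounding, EAR = e^0.0261 − 1.
e^0.0261 = 1.026444, so EAR = 0.026444 = 2.6444%.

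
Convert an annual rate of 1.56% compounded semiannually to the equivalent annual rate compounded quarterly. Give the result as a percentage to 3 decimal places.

EAR = (1 + 0.0156/2)^2 − 1 = 0.015661.
Solve (1 + r/4)^4 = 1.015661: r/4 = 1.015661^(1/4) − 1 = 0.003892, so r = 0.015570 = 1.557%.

1.557%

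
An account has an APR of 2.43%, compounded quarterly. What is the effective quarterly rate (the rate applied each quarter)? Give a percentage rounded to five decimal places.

With a nominal annual rate compounded quarterly, the periodic rate is the nominal rate divided by 4.
i = 0.0243 / 4 = 0.0060750 = 0.60750%.

0.60750%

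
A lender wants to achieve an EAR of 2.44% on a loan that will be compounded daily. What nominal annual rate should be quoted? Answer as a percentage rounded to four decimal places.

2.4108%

(1 + r/365)^365 − 1 = 0.0244, so 1 + r/365 = 1.0244^(1/365).
r/365 = 0.000066, so r = 0.024108 = 2.4108%.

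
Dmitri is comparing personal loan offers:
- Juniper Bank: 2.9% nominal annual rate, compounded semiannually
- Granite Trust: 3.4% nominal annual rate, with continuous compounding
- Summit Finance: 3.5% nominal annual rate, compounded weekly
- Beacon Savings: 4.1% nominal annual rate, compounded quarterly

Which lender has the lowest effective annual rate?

Juniper Bank

Juniper Bank: (1 + 0.029/2)^2 − 1 = 2.921%
Granite Trust: e^0.034 − 1 = 3.458%
Summit Finance: (1 + 0.035/52)^52 − 1 = 3.561%
Beacon Savings: (1 + 0.041/4)^4 − 1 = 4.163%
The lowest effective annual rate is Juniper Bank at 2.921%.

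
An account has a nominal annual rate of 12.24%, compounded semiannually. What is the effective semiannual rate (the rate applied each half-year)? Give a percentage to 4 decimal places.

With a nominal annual rate compounded semiannually, the periodic rate is the nominal rate divided by 2.
i = 0.1224 / 2 = 0.0612000 = 6.1200%.

6.1200%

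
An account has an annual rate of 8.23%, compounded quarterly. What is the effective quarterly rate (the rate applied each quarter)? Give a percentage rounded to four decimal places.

2.0575%

With a nominal annual rate compounded quarterly, the periodic rate is the nominal rate divided by 4.
i = 0.0823 / 4 = 0.0205750 = 2.0575%.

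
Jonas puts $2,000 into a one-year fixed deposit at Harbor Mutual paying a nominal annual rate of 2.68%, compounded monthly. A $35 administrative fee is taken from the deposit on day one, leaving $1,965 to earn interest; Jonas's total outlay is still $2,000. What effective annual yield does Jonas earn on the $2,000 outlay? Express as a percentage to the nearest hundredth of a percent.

Value after one year: 1,965 × (1 + 0.0268/12)^12 = 1,965 × 1.027132 = $2,018.31.
Effective yield on the $2,000 outlay: 2,018.31 / 2,000 − 1 = 0.009157 = 0.92%.

0.92%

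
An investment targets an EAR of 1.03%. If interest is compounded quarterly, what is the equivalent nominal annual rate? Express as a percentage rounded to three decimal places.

1.026%

(1 + r/4)^4 − 1 = 0.0103, so 1 + r/4 = 1.0103^(1/4).
r/4 = 0.002565, so r = 0.010260 = 1.026%.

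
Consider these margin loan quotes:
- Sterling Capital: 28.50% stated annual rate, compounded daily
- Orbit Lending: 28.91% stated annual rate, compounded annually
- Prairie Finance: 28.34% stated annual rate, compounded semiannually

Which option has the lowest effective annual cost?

Sterling Capital: (1 + 0.2850/365)^365 − 1 = 32.961%
Orbit Lending: compounded annually, EAR = 28.910%
Prairie Finance: (1 + 0.2834/2)^2 − 1 = 30.348%
The lowest effective annual rate is Orbit Lending at 28.910%.

Orbit Lending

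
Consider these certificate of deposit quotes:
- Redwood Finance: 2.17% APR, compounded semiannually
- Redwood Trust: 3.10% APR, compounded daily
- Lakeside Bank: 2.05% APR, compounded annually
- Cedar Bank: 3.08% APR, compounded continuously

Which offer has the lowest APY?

Lakeside Bank

Redwood Finance: (1 + 0.0217/2)^2 − 1 = 2.182%
Redwood Trust: (1 + 0.0310/365)^365 − 1 = 3.148%
Lakeside Bank: compounded annually, EAR = 2.050%
Cedar Bank: e^0.0308 − 1 = 3.128%
The lowest effective annual rate is Lakeside Bank at 2.050%.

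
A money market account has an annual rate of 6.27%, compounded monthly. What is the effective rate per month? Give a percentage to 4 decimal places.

0.5225%

With a nominal annual rate compounded monthly, the periodic rate is the nominal rate divided by 12.
i = 0.0627 / 12 = 0.0052250 = 0.5225%.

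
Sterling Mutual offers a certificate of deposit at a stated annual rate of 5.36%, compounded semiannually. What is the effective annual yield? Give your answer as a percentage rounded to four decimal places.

5.4318%

EAR = (1 + 0.0536/2)^2 − 1.
= (1 + 0.026800)^2 − 1 = 1.054318 − 1 = 5.4318%.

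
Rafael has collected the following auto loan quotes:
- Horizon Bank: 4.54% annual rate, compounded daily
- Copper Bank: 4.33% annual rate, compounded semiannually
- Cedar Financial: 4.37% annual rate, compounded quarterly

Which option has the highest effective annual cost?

Horizon Bank: (1 + 0.0454/365)^365 − 1 = 4.644%
Copper Bank: (1 + 0.0433/2)^2 − 1 = 4.377%
Cedar Financial: (1 + 0.0437/4)^4 − 1 = 4.442%
The highest effective annual rate is Horizon Bank at 4.644%.

Horizon Bank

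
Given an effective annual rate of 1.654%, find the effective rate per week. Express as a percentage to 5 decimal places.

The per-week rate i satisfies (1 + i)^52 = 1 + 0.01654.
i = 1.01654^(1/52) − 1 = 0.0003155 = 0.03155%.

0.03155%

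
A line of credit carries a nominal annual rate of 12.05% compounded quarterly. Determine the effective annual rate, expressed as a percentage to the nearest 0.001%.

EAR = (1 + 0.1205/4)^4 − 1.
= 1.126055 − 1 = 12.606%.

12.606%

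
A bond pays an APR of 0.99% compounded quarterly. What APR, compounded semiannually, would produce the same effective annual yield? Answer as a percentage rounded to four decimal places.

EAR = (1 + 0.0099/4)^4 − 1 = 0.009937.
Solve (1 + r/2)^2 = 1.009937: r/2 = 1.009937^(1/2) − 1 = 0.004956, so r = 0.009912 = 0.9912%.

0.9912%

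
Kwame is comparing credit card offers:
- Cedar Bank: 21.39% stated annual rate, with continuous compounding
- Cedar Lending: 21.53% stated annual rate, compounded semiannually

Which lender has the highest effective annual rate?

Cedar Bank

Cedar Bank: e^0.2139 − 1 = 23.850%
Cedar Lending: (1 + 0.2153/2)^2 − 1 = 22.689%
The highest effective annual rate is Cedar Bank at 23.850%.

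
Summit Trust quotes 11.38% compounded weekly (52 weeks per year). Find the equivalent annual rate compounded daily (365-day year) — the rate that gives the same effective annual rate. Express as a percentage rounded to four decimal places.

EAR = (1 + 0.1138/52)^52 − 1 = 0.120389.
Solve (1 + r/365)^365 = 1.120389: r/365 = 1.120389^(1/365) − 1 = 0.000311, so r = 0.113693 = 11.3693%.

11.3693%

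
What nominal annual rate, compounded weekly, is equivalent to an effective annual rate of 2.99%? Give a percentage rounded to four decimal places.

2.9470%

(1 + r/52)^52 − 1 = 0.0299, so 1 + r/52 = 1.0299^(1/52).
r/52 = 0.000567, so r = 0.029470 = 2.9470%.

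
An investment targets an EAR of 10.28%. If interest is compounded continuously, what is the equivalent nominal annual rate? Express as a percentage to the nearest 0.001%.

9.785%

Continuous: nominal r satisfies e^r − 1 = 0.1028.
r = ln(1 + 0.1028) = ln(1.1028) = 0.097852 = 9.785%.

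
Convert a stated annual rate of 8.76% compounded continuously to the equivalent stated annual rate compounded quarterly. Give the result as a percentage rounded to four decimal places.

EAR under continuous compounding: e^0.0876 − 1 = 0.091551.
Solve (1 + r/4)^4 = 1.091551: r/4 = 1.091551^(1/4) − 1 = 0.022142, so r = 0.088566 = 8.8566%.

8.8566%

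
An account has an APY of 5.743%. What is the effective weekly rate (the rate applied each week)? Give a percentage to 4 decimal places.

The per-week rate i satisfies (1 + i)^52 = 1 + 0.05743.
i = 1.05743^(1/52) − 1 = 0.0010745 = 0.1074%.

0.1074%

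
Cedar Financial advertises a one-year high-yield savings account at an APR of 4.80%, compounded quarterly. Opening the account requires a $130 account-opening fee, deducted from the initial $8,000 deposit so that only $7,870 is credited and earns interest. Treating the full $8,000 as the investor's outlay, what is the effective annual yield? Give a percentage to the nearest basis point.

Value after one year: 7,870 × (1 + 0.0480/4)^4 = 7,870 × 1.048871 = $8,254.61.
Effective yield on the $8,000 outlay: 8,254.61 / 8,000 − 1 = 0.031827 = 3.18%.

3.18%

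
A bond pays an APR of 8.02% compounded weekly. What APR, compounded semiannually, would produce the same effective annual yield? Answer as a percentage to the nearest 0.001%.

8.177%

EAR = (1 + 0.0802/52)^52 − 1 = 0.083437.
Solve (1 + r/2)^2 = 1.083437: r/2 = 1.083437^(1/2) − 1 = 0.040883, so r = 0.081765 = 8.177%.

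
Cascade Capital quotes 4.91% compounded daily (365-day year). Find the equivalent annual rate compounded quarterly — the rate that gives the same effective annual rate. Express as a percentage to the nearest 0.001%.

4.940%

EAR = (1 + 0.0491/365)^365 − 1 = 0.050322.
Solve (1 + r/4)^4 = 1.050322: r/4 = 1.050322^(1/4) − 1 = 0.012350, so r = 0.049399 = 4.940%.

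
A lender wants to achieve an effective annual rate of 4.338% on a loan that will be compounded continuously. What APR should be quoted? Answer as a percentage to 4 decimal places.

4.2465%

Continuous: nominal r satisfies e^r − 1 = 0.04338.
r = ln(1 + 0.04338) = ln(1.04338) = 0.042465 = 4.2465%.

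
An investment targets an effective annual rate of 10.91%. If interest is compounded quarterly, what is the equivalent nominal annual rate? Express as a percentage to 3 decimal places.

10.490%

(1 + r/4)^4 − 1 = 0.1091, so 1 + r/4 = 1.1091^(1/4).
r/4 = 0.026225, so r = 0.104901 = 10.490%.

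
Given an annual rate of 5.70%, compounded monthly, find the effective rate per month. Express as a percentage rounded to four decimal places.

0.4750%

With a nominal annual rate compounded monthly, the periodic rate is the nominal rate divided by 12.
i = 0.0570 / 12 = 0.0047500 = 0.4750%.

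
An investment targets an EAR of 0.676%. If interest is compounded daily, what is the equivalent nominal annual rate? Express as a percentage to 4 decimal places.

(1 + r/365)^365 − 1 = 0.00676, so 1 + r/365 = 1.00676^(1/365).
r/365 = 0.000018, so r = 0.006737 = 0.6737%.

0.6737%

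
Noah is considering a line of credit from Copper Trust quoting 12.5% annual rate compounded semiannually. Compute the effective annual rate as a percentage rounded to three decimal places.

EAR = (1 + 0.125/2)^2 − 1.
= (1 + 0.062500)^2 − 1 = 1.128906 − 1 = 12.891%.

12.891%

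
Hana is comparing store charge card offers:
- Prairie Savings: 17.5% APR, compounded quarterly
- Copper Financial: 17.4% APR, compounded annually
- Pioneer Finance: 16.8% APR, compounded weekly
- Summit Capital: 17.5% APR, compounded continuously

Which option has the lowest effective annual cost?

Copper Financial

Prairie Savings: (1 + 0.175/4)^4 − 1 = 18.682%
Copper Financial: compounded annually, EAR = 17.400%
Pioneer Finance: (1 + 0.168/52)^52 − 1 = 18.262%
Summit Capital: e^0.175 − 1 = 19.125%
The lowest effective annual rate is Copper Financial at 17.400%.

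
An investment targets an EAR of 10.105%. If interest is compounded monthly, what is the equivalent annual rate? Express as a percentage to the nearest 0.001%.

(1 + r/12)^12 − 1 = 0.10105, so 1 + r/12 = 1.10105^(1/12).
r/12 = 0.008054, so r = 0.096651 = 9.665%.

9.665%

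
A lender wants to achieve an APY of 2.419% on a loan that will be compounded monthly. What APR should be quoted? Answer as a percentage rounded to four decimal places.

(1 + r/12)^12 − 1 = 0.02419, so 1 + r/12 = 1.02419^(1/12).
r/12 = 0.001994, so r = 0.023926 = 2.3926%.

2.3926%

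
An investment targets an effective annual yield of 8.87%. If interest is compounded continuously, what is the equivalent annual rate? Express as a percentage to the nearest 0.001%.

Continuous: nominal r satisfies e^r − 1 = 0.0887.
r = ln(1 + 0.0887) = ln(1.0887) = 0.084984 = 8.498%.

8.498%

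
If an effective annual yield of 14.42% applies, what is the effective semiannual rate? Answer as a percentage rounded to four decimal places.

The per-half-year rate i satisfies (1 + i)^2 = 1 + 0.1442.
i = 1.1442^(1/2) − 1 = 0.0696728 = 6.9673%.

6.9673%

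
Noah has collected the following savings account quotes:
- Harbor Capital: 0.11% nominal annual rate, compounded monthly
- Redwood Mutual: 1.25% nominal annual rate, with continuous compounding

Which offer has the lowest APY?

Harbor Capital: (1 + 0.0011/12)^12 − 1 = 0.110%
Redwood Mutual: e^0.0125 − 1 = 1.258%
The lowest effective annual rate is Harbor Capital at 0.110%.

Harbor Capital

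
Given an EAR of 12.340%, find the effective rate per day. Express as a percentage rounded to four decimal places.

0.0319%

The per-day rate i satisfies (1 + i)^365 = 1 + 0.12340.
i = 1.12340^(1/365) − 1 = 0.0003188 = 0.0319%.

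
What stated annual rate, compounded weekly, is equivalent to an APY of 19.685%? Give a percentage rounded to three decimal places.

(1 + r/52)^52 − 1 = 0.19685, so 1 + r/52 = 1.19685^(1/52).
r/52 = 0.003462, so r = 0.180004 = 18.000%.

18.000%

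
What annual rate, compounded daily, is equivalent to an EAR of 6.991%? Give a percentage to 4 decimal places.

(1 + r/365)^365 − 1 = 0.06991, so 1 + r/365 = 1.06991^(1/365).
r/365 = 0.000185, so r = 0.067581 = 6.7581%.

6.7581%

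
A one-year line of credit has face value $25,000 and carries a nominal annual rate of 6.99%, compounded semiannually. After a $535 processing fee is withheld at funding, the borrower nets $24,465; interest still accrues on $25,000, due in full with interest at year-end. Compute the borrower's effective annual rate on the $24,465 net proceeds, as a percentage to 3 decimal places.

9.454%

Amount owed after one year: 25,000 × (1 + 0.0699/2)^2 = 25,000 × 1.071122 = $26,778.04.
Effective rate on net proceeds: 26,778.04 / 24,465 − 1 = 0.094545 = 9.454%.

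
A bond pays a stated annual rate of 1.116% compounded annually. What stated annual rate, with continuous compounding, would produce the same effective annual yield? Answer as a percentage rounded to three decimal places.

1.110%

Compounded annually, EAR = nominal = 0.011160.
Equivalent continuous rate: r = ln(1 + 0.011160) = 0.011098 = 1.110%.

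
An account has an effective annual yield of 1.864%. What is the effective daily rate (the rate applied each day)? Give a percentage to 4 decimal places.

0.0051%

The per-day rate i satisfies (1 + i)^365 = 1 + 0.01864.
i = 1.01864^(1/365) − 1 = 0.0000506 = 0.0051%.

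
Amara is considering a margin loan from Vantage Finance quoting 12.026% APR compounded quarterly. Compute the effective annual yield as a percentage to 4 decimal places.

EAR = (1 + 0.12026/4)^4 − 1.
= (1 + 0.030065)^4 − 1 = 1.125793 − 1 = 12.5793%.

12.5793%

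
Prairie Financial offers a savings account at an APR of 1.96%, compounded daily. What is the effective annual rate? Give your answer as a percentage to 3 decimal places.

1.979%

EAR = (1 + 0.0196/365)^365 − 1.
= (1 + 0.000054)^365 − 1 = 1.019793 − 1 = 1.979%.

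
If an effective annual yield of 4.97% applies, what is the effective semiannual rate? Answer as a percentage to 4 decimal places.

2.4549%

The per-half-year rate i satisfies (1 + i)^2 = 1 + 0.0497.
i = 1.0497^(1/2) − 1 = 0.0245487 = 2.4549%.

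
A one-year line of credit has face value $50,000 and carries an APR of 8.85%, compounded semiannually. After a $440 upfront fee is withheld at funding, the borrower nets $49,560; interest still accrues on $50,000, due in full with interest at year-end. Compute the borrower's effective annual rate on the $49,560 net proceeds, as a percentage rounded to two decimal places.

Amount owed after one year: 50,000 × (1 + 0.0885/2)^2 = 50,000 × 1.090458 = $54,522.90.
Effective rate on net proceeds: 54,522.90 / 49,560 − 1 = 0.100139 = 10.01%.

10.01%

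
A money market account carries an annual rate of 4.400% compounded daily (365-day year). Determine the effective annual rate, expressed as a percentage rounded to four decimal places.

EAR = (1 + 0.04400/365)^365 − 1.
= 1.044980 − 1 = 4.4980%.

4.4980%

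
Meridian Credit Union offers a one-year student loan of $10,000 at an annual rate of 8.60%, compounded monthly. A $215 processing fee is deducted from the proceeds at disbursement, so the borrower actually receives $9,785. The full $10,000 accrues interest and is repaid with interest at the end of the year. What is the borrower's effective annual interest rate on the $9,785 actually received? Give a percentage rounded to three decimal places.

11.341%

Amount owed after one year: 10,000 × (1 + 0.0860/12)^12 = 10,000 × 1.089472 = $10,894.72.
Effective rate on net proceeds: 10,894.72 / 9,785 − 1 = 0.113410 = 11.341%.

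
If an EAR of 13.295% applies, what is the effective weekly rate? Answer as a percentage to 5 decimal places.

The per-week rate i satisfies (1 + i)^52 = 1 + 0.13295.
i = 1.13295^(1/52) − 1 = 0.0024034 = 0.24034%.

0.24034%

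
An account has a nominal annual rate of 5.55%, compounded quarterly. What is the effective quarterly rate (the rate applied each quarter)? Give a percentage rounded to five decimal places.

With a nominal annual rate compounded quarterly, the periodic rate is the nominal rate divided by 4.
i = 0.0555 / 4 = 0.0138750 = 1.38750%.

1.38750%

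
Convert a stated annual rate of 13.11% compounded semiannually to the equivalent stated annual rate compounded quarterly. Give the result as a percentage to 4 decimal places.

EAR = (1 + 0.1311/2)^2 − 1 = 0.135397.
Solve (1 + r/4)^4 = 1.135397: r/4 = 1.135397^(1/4) − 1 = 0.032255, so r = 0.129019 = 12.9019%.

12.9019%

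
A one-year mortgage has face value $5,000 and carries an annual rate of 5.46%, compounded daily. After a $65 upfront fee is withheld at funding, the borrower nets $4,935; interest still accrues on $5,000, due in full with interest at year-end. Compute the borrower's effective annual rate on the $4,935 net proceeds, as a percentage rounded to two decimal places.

Amount owed after one year: 5,000 × (1 + 0.0546/365)^365 = 5,000 × 1.056114 = $5,280.57.
Effective rate on net proceeds: 5,280.57 / 4,935 − 1 = 0.070024 = 7.00%.

7.00%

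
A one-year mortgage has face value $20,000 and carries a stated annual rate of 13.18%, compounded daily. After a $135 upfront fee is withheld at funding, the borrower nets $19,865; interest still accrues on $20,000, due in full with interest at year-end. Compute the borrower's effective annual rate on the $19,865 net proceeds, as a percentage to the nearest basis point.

Amount owed after one year: 20,000 × (1 + 0.1318/365)^365 = 20,000 × 1.140853 = $22,817.06.
Effective rate on net proceeds: 22,817.06 / 19,865 − 1 = 0.148606 = 14.86%.

14.86%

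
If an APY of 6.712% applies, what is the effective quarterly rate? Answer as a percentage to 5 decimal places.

1.63735%

The per-quarter rate i satisfies (1 + i)^4 = 1 + 0.06712.
i = 1.06712^(1/4) − 1 = 0.0163735 = 1.63735%.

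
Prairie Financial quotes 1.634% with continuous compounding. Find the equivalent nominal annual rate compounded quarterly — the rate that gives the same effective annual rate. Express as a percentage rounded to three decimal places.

EAR under continuous compounding: e^0.01634 − 1 = 0.016474.
Solve (1 + r/4)^4 = 1.016474: r/4 = 1.016474^(1/4) − 1 = 0.004093, so r = 0.016373 = 1.637%.

1.637%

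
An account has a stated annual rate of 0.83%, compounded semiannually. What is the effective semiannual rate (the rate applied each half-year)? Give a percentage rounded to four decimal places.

With a nominal annual rate compounded semiannually, the periodic rate is the nominal rate divided by 2.
i = 0.0083 / 2 = 0.0041500 = 0.4150%.

0.4150%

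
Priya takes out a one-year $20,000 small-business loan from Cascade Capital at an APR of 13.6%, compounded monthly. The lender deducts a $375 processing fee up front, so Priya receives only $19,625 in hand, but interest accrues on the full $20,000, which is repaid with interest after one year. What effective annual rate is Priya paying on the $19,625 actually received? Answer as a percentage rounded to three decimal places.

16.668%

Amount owed after one year: 20,000 × (1 + 0.136/12)^12 = 20,000 × 1.144806 = $22,896.12.
Effective rate on net proceeds: 22,896.12 / 19,625 − 1 = 0.166681 = 16.668%.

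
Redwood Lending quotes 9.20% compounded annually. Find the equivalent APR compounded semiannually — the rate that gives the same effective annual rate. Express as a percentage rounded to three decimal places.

8.998%

Compounded annually, EAR = nominal = 0.092000.
Solve (1 + r/2)^2 = 1.092000: r/2 = 1.092000^(1/2) − 1 = 0.044988, so r = 0.089976 = 8.998%.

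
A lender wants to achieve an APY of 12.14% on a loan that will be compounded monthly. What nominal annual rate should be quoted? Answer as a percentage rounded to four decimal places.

(1 + r/12)^12 − 1 = 0.1214, so 1 + r/12 = 1.1214^(1/12).
r/12 = 0.009594, so r = 0.115127 = 11.5127%.

11.5127%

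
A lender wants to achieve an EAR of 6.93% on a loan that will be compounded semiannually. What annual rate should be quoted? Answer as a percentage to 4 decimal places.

(1 + r/2)^2 − 1 = 0.0693, so 1 + r/2 = 1.0693^(1/2).
r/2 = 0.034070, so r = 0.068139 = 6.8139%.

6.8139%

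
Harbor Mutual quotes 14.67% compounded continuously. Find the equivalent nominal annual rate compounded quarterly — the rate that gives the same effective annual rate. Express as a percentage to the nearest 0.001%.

14.942%

EAR under continuous compounding: e^0.1467 − 1 = 0.158007.
Solve (1 + r/4)^4 = 1.158007: r/4 = 1.158007^(1/4) − 1 = 0.037356, so r = 0.149423 = 14.942%.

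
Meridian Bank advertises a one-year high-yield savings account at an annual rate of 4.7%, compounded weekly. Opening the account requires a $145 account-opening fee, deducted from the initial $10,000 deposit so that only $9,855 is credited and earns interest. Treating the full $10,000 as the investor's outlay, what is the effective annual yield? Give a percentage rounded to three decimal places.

Value after one year: 9,855 × (1 + 0.047/52)^52 = 9,855 × 1.048100 = $10,329.02.
Effective yield on the $10,000 outlay: 10,329.02 / 10,000 − 1 = 0.032902 = 3.290%.

3.290%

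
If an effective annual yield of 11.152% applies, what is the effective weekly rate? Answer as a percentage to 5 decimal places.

0.20353%

The per-week rate i satisfies (1 + i)^52 = 1 + 0.11152.
i = 1.11152^(1/52) − 1 = 0.0020353 = 0.20353%.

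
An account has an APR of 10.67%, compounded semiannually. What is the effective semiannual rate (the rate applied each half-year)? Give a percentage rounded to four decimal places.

5.3350%

With a nominal annual rate compounded semiannually, the periodic rate is the nominal rate divided by 2.
i = 0.1067 / 2 = 0.0533500 = 5.3350%.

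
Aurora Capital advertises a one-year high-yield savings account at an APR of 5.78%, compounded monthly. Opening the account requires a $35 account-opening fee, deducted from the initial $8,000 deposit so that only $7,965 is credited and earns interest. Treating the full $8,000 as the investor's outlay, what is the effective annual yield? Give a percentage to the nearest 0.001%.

5.472%

Value after one year: 7,965 × (1 + 0.0578/12)^12 = 7,965 × 1.059356 = $8,437.77.
Effective yield on the $8,000 outlay: 8,437.77 / 8,000 − 1 = 0.054721 = 5.472%.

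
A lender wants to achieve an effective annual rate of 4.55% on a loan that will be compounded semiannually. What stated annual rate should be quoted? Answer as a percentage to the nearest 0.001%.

4.499%

(1 + r/2)^2 − 1 = 0.0455, so 1 + r/2 = 1.0455^(1/2).
r/2 = 0.022497, so r = 0.044994 = 4.499%.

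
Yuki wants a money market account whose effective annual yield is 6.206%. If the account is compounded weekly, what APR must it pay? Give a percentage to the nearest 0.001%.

(1 + r/52)^52 − 1 = 0.06206, so 1 + r/52 = 1.06206^(1/52).
r/52 = 0.001159, so r = 0.060245 = 6.025%.

6.025%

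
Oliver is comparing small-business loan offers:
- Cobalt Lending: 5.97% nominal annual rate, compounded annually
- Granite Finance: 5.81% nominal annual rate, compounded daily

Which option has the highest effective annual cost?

Granite Finance

Cobalt Lending: compounded annually, EAR = 5.970%
Granite Finance: (1 + 0.0581/365)^365 − 1 = 5.982%
The highest effective annual rate is Granite Finance at 5.982%.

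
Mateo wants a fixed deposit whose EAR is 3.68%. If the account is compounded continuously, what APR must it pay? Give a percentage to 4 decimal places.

Continuous: nominal r satisfies e^r − 1 = 0.0368.
r = ln(1 + 0.0368) = ln(1.0368) = 0.036139 = 3.6139%.

3.6139%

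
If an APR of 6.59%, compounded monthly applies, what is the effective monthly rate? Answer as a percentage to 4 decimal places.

With a nominal annual rate compounded monthly, the periodic rate is the nominal rate divided by 12.
i = 0.0659 / 12 = 0.0054917 = 0.5492%.

0.5492%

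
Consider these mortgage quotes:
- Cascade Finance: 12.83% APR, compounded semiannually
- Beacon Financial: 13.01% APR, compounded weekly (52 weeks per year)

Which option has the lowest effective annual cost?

Cascade Finance

Cascade Finance: (1 + 0.1283/2)^2 − 1 = 13.242%
Beacon Financial: (1 + 0.1301/52)^52 − 1 = 13.876%
The lowest effective annual rate is Cascade Finance at 13.242%.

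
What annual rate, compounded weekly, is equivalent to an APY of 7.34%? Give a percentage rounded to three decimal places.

7.088%

(1 + r/52)^52 − 1 = 0.0734, so 1 + r/52 = 1.0734^(1/52).
r/52 = 0.001363, so r = 0.070879 = 7.088%.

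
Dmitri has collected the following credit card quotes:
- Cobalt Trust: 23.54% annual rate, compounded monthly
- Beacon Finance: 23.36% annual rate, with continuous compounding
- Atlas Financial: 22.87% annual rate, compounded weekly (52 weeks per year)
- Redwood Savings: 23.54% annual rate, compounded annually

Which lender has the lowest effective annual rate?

Redwood Savings

Cobalt Trust: (1 + 0.2354/12)^12 − 1 = 26.253%
Beacon Finance: e^0.2336 − 1 = 26.314%
Atlas Financial: (1 + 0.2287/52)^52 − 1 = 25.633%
Redwood Savings: compounded annually, EAR = 23.540%
The lowest effective annual rate is Redwood Savings at 23.540%.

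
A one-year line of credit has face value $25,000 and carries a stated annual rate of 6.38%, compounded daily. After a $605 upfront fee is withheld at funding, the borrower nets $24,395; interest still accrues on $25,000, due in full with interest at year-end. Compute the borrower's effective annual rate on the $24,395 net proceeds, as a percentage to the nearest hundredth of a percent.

9.23%

Amount owed after one year: 25,000 × (1 + 0.0638/365)^365 = 25,000 × 1.065873 = $26,646.83.
Effective rate on net proceeds: 26,646.83 / 24,395 − 1 = 0.092307 = 9.23%.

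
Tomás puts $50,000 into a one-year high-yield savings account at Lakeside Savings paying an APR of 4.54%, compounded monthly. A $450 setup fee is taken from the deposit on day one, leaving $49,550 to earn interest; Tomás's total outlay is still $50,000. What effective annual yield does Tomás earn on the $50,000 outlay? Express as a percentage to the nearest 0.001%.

Value after one year: 49,550 × (1 + 0.0454/12)^12 = 49,550 × 1.046357 = $51,846.98.
Effective yield on the $50,000 outlay: 51,846.98 / 50,000 − 1 = 0.036940 = 3.694%.

3.694%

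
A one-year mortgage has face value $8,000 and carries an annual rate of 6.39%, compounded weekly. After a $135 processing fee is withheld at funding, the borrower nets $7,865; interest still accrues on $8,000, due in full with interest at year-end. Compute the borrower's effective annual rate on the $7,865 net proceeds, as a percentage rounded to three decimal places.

8.424%

Amount owed after one year: 8,000 × (1 + 0.0639/52)^52 = 8,000 × 1.065944 = $8,527.55.
Effective rate on net proceeds: 8,527.55 / 7,865 − 1 = 0.084241 = 8.424%.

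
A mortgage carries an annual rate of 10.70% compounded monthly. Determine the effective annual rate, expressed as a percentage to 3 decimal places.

EAR = (1 + 0.1070/12)^12 − 1.
= 1.112407 − 1 = 11.241%.

11.241%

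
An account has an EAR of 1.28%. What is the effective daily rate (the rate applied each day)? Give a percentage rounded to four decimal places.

The per-day rate i satisfies (1 + i)^365 = 1 + 0.0128.
i = 1.0128^(1/365) − 1 = 0.0000348 = 0.0035%.

0.0035%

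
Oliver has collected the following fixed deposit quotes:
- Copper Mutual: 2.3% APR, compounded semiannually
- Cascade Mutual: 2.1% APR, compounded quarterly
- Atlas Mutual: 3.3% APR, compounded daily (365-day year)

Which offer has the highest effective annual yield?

Atlas Mutual

Copper Mutual: (1 + 0.023/2)^2 − 1 = 2.313%
Cascade Mutual: (1 + 0.021/4)^4 − 1 = 2.117%
Atlas Mutual: (1 + 0.033/365)^365 − 1 = 3.355%
The highest effective annual rate is Atlas Mutual at 3.355%.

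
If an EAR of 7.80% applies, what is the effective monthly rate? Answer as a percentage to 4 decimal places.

0.6279%

The per-month rate i satisfies (1 + i)^12 = 1 + 0.0780.
i = 1.0780^(1/12) − 1 = 0.0062786 = 0.6279%.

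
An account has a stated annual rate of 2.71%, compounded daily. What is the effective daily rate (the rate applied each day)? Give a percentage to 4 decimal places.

With a nominal annual rate compounded daily, the periodic rate is the nominal rate divided by 365.
i = 0.0271 / 365 = 0.0000742 = 0.0074%.

0.0074%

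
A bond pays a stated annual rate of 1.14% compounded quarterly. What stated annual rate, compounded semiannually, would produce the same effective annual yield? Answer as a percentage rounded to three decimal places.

EAR = (1 + 0.0114/4)^4 − 1 = 0.011449.
Solve (1 + r/2)^2 = 1.011449: r/2 = 1.011449^(1/2) − 1 = 0.005708, so r = 0.011416 = 1.142%.

1.142%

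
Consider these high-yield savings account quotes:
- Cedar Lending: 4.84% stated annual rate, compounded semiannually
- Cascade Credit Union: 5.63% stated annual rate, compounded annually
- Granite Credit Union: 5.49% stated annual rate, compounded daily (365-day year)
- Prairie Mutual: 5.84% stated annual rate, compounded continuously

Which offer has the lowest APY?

Cedar Lending: (1 + 0.0484/2)^2 − 1 = 4.899%
Cascade Credit Union: compounded annually, EAR = 5.630%
Granite Credit Union: (1 + 0.0549/365)^365 − 1 = 5.643%
Prairie Mutual: e^0.0584 − 1 = 6.014%
The lowest effective annual rate is Cedar Lending at 4.899%.

Cedar Lending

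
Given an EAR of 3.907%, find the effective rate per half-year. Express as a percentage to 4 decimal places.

1.9348%

The per-half-year rate i satisfies (1 + i)^2 = 1 + 0.03907.
i = 1.03907^(1/2) − 1 = 0.0193478 = 1.9348%.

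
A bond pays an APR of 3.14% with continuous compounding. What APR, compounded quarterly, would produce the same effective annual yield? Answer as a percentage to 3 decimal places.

EAR under continuous compounding: e^0.0314 − 1 = 0.031898.
Solve (1 + r/4)^4 = 1.031898: r/4 = 1.031898^(1/4) − 1 = 0.007881, so r = 0.031524 = 3.152%.

3.152%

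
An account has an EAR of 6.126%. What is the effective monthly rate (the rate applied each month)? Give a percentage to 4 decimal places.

0.4967%

The per-month rate i satisfies (1 + i)^12 = 1 + 0.06126.
i = 1.06126^(1/12) − 1 = 0.0049670 = 0.4967%.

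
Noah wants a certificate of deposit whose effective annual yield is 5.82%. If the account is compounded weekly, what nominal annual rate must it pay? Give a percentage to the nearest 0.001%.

(1 + r/52)^52 − 1 = 0.0582, so 1 + r/52 = 1.0582^(1/52).
r/52 = 0.001088, so r = 0.056600 = 5.660%.

5.660%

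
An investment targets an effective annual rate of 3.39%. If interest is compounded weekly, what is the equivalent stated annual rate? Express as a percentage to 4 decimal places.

3.3349%

(1 + r/52)^52 − 1 = 0.0339, so 1 + r/52 = 1.0339^(1/52).
r/52 = 0.000641, so r = 0.033349 = 3.3349%.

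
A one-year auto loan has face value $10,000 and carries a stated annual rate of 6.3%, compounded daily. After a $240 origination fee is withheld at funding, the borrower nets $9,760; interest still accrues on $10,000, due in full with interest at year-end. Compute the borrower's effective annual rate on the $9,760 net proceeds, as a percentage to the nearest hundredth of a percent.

Amount owed after one year: 10,000 × (1 + 0.063/365)^365 = 10,000 × 1.065021 = $10,650.21.
Effective rate on net proceeds: 10,650.21 / 9,760 − 1 = 0.091210 = 9.12%.

9.12%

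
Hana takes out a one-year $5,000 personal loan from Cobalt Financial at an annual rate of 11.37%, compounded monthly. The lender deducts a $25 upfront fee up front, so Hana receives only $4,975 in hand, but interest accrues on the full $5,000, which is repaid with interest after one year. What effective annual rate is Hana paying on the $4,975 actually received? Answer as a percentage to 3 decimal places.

12.544%

Amount owed after one year: 5,000 × (1 + 0.1137/12)^12 = 5,000 × 1.119816 = $5,599.08.
Effective rate on net proceeds: 5,599.08 / 4,975 − 1 = 0.125444 = 12.544%.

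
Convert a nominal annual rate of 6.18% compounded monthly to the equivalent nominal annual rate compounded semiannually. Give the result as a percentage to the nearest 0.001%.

EAR = (1 + 0.0618/12)^12 − 1 = 0.063581.
Solve (1 + r/2)^2 = 1.063581: r/2 = 1.063581^(1/2) − 1 = 0.031301, so r = 0.062601 = 6.260%.

6.260%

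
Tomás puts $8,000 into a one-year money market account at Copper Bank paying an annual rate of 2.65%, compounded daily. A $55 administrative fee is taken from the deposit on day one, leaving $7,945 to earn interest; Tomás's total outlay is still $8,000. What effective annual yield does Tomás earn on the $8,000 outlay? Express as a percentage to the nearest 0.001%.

Value after one year: 7,945 × (1 + 0.0265/365)^365 = 7,945 × 1.026853 = $8,158.35.
Effective yield on the $8,000 outlay: 8,158.35 / 8,000 − 1 = 0.019794 = 1.979%.

1.979%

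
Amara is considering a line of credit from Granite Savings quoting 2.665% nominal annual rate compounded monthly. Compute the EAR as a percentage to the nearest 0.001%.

EAR = (1 + 0.02665/12)^12 − 1.
= (1 + 0.002221)^12 − 1 = 1.026978 − 1 = 2.698%.

2.698%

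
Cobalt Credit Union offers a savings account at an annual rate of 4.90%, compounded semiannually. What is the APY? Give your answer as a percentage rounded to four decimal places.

EAR = (1 + 0.0490/2)^2 − 1.
= (1 + 0.024500)^2 − 1 = 1.049600 − 1 = 4.9600%.

4.9600%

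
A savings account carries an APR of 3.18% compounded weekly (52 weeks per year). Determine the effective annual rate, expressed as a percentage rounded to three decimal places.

EAR = (1 + 0.0318/52)^52 − 1.
= 1.032301 − 1 = 3.230%.

3.230%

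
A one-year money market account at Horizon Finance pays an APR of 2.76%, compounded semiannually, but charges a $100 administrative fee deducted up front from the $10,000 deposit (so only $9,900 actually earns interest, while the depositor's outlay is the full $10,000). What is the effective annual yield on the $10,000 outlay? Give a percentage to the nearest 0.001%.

Value after one year: 9,900 × (1 + 0.0276/2)^2 = 9,900 × 1.027790 = $10,175.13.
Effective yield on the $10,000 outlay: 10,175.13 / 10,000 − 1 = 0.017513 = 1.751%.

1.751%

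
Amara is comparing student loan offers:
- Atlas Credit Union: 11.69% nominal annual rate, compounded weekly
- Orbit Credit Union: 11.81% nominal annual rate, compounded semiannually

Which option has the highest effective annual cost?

Atlas Credit Union: (1 + 0.1169/52)^52 − 1 = 12.386%
Orbit Credit Union: (1 + 0.1181/2)^2 − 1 = 12.159%
The highest effective annual rate is Atlas Credit Union at 12.386%.

Atlas Credit Union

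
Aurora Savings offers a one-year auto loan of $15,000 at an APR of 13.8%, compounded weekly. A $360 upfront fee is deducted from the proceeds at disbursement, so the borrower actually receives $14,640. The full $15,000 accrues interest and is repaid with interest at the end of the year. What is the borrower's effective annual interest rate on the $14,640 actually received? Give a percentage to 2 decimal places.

17.60%

Amount owed after one year: 15,000 × (1 + 0.138/52)^52 = 15,000 × 1.147766 = $17,216.49.
Effective rate on net proceeds: 17,216.49 / 14,640 − 1 = 0.175989 = 17.60%.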